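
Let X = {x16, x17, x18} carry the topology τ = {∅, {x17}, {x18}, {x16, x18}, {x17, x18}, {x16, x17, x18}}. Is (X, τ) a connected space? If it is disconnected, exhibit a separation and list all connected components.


(X, τ) is disconnected; components = [{x17}, {x16, x18}].

Find clopen sets (U ∈ τ with X ∖ U ∈ τ):
  U = ∅, X ∖ U = {x16, x17, x18} — both open, so U is clopen.
  U = {x17}, X ∖ U = {x16, x18} — both open, so U is clopen.
  U = {x16, x18}, X ∖ U = {x17} — both open, so U is clopen.
  U = {x16, x17, x18}, X ∖ U = ∅ — both open, so U is clopen.
Nontrivial clopen(s) exist: e.g. {x16, x18}. So (X, τ) is disconnected.
Compute connected components by grouping points that agree on all clopens:
  component: {x17}
  component: {x16, x18}


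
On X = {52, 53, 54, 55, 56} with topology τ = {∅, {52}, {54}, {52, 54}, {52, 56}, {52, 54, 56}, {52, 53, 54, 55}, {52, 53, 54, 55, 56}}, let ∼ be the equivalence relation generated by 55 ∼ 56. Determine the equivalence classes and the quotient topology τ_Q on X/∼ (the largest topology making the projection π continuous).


X/∼ = {[52], [53], [54], [55=56]}; |τ_Q| = 5.

Equivalence classes: [52], [53], [54], [55=56].
Quotient map π: X → X/∼ sends 52 ↦ [52], 53 ↦ [53], 54 ↦ [54], 55 ↦ [55=56], 56 ↦ [55=56].
For each subset V ⊆ X/∼, compute π^{-1}(V) ⊆ X and check whether π^{-1}(V) ∈ τ. V is open in τ_Q iff π^{-1}(V) ∈ τ.
  V = {}: π^{-1}(V) = ∅ ∈ τ ✓.
  V = {[52]}: π^{-1}(V) = {52} ∈ τ ✓.
  V = {[53]}: π^{-1}(V) = {53} ∉ τ ✗.
  V = {[52], [53]}: π^{-1}(V) = {52, 53} ∉ τ ✗.
  V = {[54]}: π^{-1}(V) = {54} ∈ τ ✓.
  V = {[52], [54]}: π^{-1}(V) = {52, 54} ∈ τ ✓.
  V = {[53], [54]}: π^{-1}(V) = {53, 54} ∉ τ ✗.
  V = {[52], [53], [54]}: π^{-1}(V) = {52, 53, 54} ∉ τ ✗.
  V = {[55=56]}: π^{-1}(V) = {55, 56} ∉ τ ✗.
  V = {[52], [55=56]}: π^{-1}(V) = {52, 55, 56} ∉ τ ✗.
  V = {[53], [55=56]}: π^{-1}(V) = {53, 55, 56} ∉ τ ✗.
  V = {[52], [53], [55=56]}: π^{-1}(V) = {52, 53, 55, 56} ∉ τ ✗.
  V = {[54], [55=56]}: π^{-1}(V) = {54, 55, 56} ∉ τ ✗.
  V = {[52], [54], [55=56]}: π^{-1}(V) = {52, 54, 55, 56} ∉ τ ✗.
  V = {[53], [54], [55=56]}: π^{-1}(V) = {53, 54, 55, 56} ∉ τ ✗.
  V = {[52], [53], [54], [55=56]}: π^{-1}(V) = {52, 53, 54, 55, 56} ∈ τ ✓.
Open sets in the quotient: τ_Q = {{}, {[52]}, {[54]}, {[52], [54]}, {[52], [53], [54], [55=56]}} (5 elements).


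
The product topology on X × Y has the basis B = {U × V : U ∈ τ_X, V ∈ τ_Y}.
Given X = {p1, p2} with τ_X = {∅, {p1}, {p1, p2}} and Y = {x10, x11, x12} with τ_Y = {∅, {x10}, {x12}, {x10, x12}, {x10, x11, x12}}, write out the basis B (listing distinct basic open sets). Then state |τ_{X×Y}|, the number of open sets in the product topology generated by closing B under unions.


Basis B = {∅ × ∅, {p1} × {x10}, {p1} × {x12}, {p1} × {x10, x12}, {p1, p2} × {x10}, {p1, p2} × {x12}, {p1} × {x10, x11, x12}, {p1, p2} × {x10, x12}, {p1, p2} × {x10, x11, x12}}; |τ_{X×Y}| = 14.

Enumerate products U × V with U ∈ τ_X, V ∈ τ_Y (deduplicated):
  ∅ × ∅ = {} (∅)
  {p1} × {x10} = {(p1,x10)}
  {p1} × {x12} = {(p1,x12)}
  {p1} × {x10, x12} = {(p1,x10), (p1,x12)}
  {p1, p2} × {x10} = {(p1,x10), (p2,x10)}
  {p1, p2} × {x12} = {(p1,x12), (p2,x12)}
  {p1} × {x10, x11, x12} = {(p1,x10), (p1,x11), (p1,x12)}
  {p1, p2} × {x10, x12} = {(p1,x10), (p1,x12), (p2,x10), (p2,x12)}
  {p1, p2} × {x10, x11, x12} = {(p1,x10), (p1,x11), (p1,x12), (p2,x10), (p2,x11), (p2,x12)}
These 9 distinct sets form the basis B.
Close under arbitrary unions to get τ_{X×Y}; counting gives |τ_{X×Y}| = 14.


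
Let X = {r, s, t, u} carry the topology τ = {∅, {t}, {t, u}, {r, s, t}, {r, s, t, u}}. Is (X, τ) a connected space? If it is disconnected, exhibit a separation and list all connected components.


(X, τ) is connected.

Find clopen sets (U ∈ τ with X ∖ U ∈ τ):
  U = ∅, X ∖ U = {r, s, t, u} — both open, so U is clopen.
  U = {r, s, t, u}, X ∖ U = ∅ — both open, so U is clopen.
Only trivial clopens (∅ and X) exist, so (X, τ) is connected.
Compute connected components by grouping points that agree on all clopens:
  component: {r, s, t, u}


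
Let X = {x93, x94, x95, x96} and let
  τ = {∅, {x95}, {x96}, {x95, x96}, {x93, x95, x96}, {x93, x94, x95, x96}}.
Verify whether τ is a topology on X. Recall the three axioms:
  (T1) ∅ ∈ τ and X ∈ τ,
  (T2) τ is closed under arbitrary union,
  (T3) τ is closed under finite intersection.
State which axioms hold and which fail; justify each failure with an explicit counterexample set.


τ IS a topology on X.

Axiom (T1): ∅ ∈ τ? Yes; X ∈ τ? Yes.
Axiom (T2/T3): check pairwise unions and intersections of members of τ.
All pairwise intersections and unions checked — each lies in τ. Therefore τ satisfies (T1), (T2), (T3): it IS a topology on X.


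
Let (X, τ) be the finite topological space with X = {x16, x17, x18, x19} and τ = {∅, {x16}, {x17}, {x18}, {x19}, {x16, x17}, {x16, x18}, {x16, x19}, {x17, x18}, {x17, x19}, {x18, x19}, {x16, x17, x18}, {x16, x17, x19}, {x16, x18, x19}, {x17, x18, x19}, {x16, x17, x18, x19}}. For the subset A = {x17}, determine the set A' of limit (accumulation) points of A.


A' = ∅

For each x ∈ X, list the open sets U ∈ τ with x ∈ U, then check whether U ∩ (A ∖ {x}) ≠ ∅ for every such U.
  x = x16: open {x16} ∋ x has {x16} ∩ (A ∖ {x16}) = ∅, so x is NOT a limit point.
  x = x17: open {x17} ∋ x has {x17} ∩ (A ∖ {x17}) = ∅, so x is NOT a limit point.
  x = x18: open {x18} ∋ x has {x18} ∩ (A ∖ {x18}) = ∅, so x is NOT a limit point.
  x = x19: open {x19} ∋ x has {x19} ∩ (A ∖ {x19}) = ∅, so x is NOT a limit point.
Collecting: A' = ∅.


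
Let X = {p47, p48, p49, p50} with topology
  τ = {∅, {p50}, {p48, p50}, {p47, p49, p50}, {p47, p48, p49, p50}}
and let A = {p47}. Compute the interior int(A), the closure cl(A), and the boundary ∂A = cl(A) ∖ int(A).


int(A) = ∅, cl(A) = {p47, p49}, ∂A = {p47, p49}.

Closed sets in (X, τ) are complements of opens:
  closed(X, τ) = {∅, {p48}, {p47, p49}, {p47, p48, p49}, {p47, p48, p49, p50}}.
int(A) = ⋃ {U ∈ τ : U ⊆ A}. Opens contained in A: ∅.
Taking the union of these: int(A) = ∅.
cl(A) = ⋂ {C closed : A ⊆ C}. Closed sets containing A: {p47, p49}, {p47, p48, p49}, {p47, p48, p49, p50}.
Intersecting these: cl(A) = {p47, p49}.
∂A = cl(A) ∖ int(A) = {p47, p49} ∖ ∅ = {p47, p49}.


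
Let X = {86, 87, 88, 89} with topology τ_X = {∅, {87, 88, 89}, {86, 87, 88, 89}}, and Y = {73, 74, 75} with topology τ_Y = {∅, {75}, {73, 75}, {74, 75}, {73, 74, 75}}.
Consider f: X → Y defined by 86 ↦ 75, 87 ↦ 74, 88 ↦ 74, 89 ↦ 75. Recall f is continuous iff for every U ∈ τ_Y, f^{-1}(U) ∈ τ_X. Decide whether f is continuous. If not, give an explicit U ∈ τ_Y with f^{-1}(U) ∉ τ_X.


f is NOT continuous.

Compute f^{-1}(U) for each U ∈ τ_Y:
  U = ∅: f^{-1}(U) = ∅ ∈ τ_X ✓.
  U = {75}: f^{-1}(U) = {86, 89} ∉ τ_X ✗.
  U = {73, 75}: f^{-1}(U) = {86, 89} ∉ τ_X ✗.
  U = {74, 75}: f^{-1}(U) = {86, 87, 88, 89} ∈ τ_X ✓.
  U = {73, 74, 75}: f^{-1}(U) = {86, 87, 88, 89} ∈ τ_X ✓.
Found U = {75} with f^{-1}(U) = {86, 89} not in τ_X. Therefore f is NOT continuous.


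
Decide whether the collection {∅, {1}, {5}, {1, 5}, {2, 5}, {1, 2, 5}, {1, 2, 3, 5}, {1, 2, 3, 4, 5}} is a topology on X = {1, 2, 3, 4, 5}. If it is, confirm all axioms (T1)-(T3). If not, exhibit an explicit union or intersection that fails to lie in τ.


τ IS a topology on X.

Axiom (T1): ∅ ∈ τ? Yes; X ∈ τ? Yes.
Axiom (T2/T3): check pairwise unions and intersections of members of τ.
All pairwise intersections and unions checked — each lies in τ. Therefore τ satisfies (T1), (T2), (T3): it IS a topology on X.


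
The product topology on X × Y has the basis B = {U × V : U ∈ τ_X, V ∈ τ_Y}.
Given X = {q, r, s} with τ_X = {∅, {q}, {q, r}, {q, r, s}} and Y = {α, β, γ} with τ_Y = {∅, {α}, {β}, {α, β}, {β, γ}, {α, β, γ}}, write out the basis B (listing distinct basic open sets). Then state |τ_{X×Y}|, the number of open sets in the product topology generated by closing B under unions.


Basis B = {∅ × ∅, {q} × {α}, {q} × {β}, {q} × {α, β}, {q, r} × {α}, {q} × {β, γ}, {q, r} × {β}, {q} × {α, β, γ}, {q, r, s} × {α}, {q, r, s} × {β}, {q, r} × {α, β}, {q, r} × {β, γ}, {q, r} × {α, β, γ}, {q, r, s} × {α, β}, {q, r, s} × {β, γ}, {q, r, s} × {α, β, γ}}; |τ_{X×Y}| = 40.

Enumerate products U × V with U ∈ τ_X, V ∈ τ_Y (deduplicated):
  ∅ × ∅ = {} (∅)
  {q} × {α} = {(q,α)}
  {q} × {β} = {(q,β)}
  {q} × {α, β} = {(q,α), (q,β)}
  {q, r} × {α} = {(q,α), (r,α)}
  {q} × {β, γ} = {(q,β), (q,γ)}
  {q, r} × {β} = {(q,β), (r,β)}
  {q} × {α, β, γ} = {(q,α), (q,β), (q,γ)}
  {q, r, s} × {α} = {(q,α), (r,α), (s,α)}
  {q, r, s} × {β} = {(q,β), (r,β), (s,β)}
  {q, r} × {α, β} = {(q,α), (q,β), (r,α), (r,β)}
  {q, r} × {β, γ} = {(q,β), (q,γ), (r,β), (r,γ)}
  {q, r} × {α, β, γ} = {(q,α), (q,β), (q,γ), (r,α), (r,β), (r,γ)}
  {q, r, s} × {α, β} = {(q,α), (q,β), (r,α), (r,β), (s,α), (s,β)}
  {q, r, s} × {β, γ} = {(q,β), (q,γ), (r,β), (r,γ), (s,β), (s,γ)}
  {q, r, s} × {α, β, γ} = {(q,α), (q,β), (q,γ), (r,α), (r,β), (r,γ), (s,α), (s,β), (s,γ)}
These 16 distinct sets form the basis B.
Close under arbitrary unions to get τ_{X×Y}; counting gives |τ_{X×Y}| = 40.


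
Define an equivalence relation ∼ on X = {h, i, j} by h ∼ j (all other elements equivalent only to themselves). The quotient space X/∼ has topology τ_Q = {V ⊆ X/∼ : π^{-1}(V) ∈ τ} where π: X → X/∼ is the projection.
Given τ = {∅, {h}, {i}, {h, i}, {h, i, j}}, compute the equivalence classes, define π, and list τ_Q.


X/∼ = {[h=j], [i]}; |τ_Q| = 3.

Equivalence classes: [h=j], [i].
Quotient map π: X → X/∼ sends h ↦ [h=j], i ↦ [i], j ↦ [h=j].
For each subset V ⊆ X/∼, compute π^{-1}(V) ⊆ X and check whether π^{-1}(V) ∈ τ. V is open in τ_Q iff π^{-1}(V) ∈ τ.
  V = {}: π^{-1}(V) = ∅ ∈ τ ✓.
  V = {[h=j]}: π^{-1}(V) = {h, j} ∉ τ ✗.
  V = {[i]}: π^{-1}(V) = {i} ∈ τ ✓.
  V = {[h=j], [i]}: π^{-1}(V) = {h, i, j} ∈ τ ✓.
Open sets in the quotient: τ_Q = {{}, {[i]}, {[h=j], [i]}} (3 elements).


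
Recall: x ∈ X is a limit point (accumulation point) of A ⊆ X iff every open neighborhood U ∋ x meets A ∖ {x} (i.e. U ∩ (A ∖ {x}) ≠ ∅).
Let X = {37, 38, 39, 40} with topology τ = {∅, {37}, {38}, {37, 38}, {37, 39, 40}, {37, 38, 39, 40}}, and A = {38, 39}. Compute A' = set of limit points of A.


A' = {40}

For each x ∈ X, list the open sets U ∈ τ with x ∈ U, then check whether U ∩ (A ∖ {x}) ≠ ∅ for every such U.
  x = 37: open {37} ∋ x has {37} ∩ (A ∖ {37}) = ∅, so x is NOT a limit point.
  x = 38: open {38} ∋ x has {38} ∩ (A ∖ {38}) = ∅, so x is NOT a limit point.
  x = 39: open {37, 39, 40} ∋ x has {37, 39, 40} ∩ (A ∖ {39}) = ∅, so x is NOT a limit point.
  x = 40: opens ∋ x are {37, 39, 40}, {37, 38, 39, 40}; each meets A ∖ {40}, so x IS a limit point.
Collecting: A' = {40}.


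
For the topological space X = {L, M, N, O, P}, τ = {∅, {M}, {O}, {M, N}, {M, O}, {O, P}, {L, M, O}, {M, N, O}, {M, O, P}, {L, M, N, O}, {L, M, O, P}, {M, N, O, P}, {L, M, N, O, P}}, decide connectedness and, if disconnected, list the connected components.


(X, τ) is connected.

Find clopen sets (U ∈ τ with X ∖ U ∈ τ):
  U = ∅, X ∖ U = {L, M, N, O, P} — both open, so U is clopen.
  U = {L, M, N, O, P}, X ∖ U = ∅ — both open, so U is clopen.
Only trivial clopens (∅ and X) exist, so (X, τ) is connected.
Compute connected components by grouping points that agree on all clopens:
  component: {L, M, N, O, P}


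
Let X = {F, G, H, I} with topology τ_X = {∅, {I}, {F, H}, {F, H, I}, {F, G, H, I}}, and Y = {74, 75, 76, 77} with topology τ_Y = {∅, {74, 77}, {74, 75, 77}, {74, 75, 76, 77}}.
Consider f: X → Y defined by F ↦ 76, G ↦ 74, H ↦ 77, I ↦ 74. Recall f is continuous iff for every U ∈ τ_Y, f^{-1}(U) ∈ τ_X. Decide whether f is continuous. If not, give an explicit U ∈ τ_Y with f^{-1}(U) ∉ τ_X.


f is NOT continuous.

Compute f^{-1}(U) for each U ∈ τ_Y:
  U = ∅: f^{-1}(U) = ∅ ∈ τ_X ✓.
  U = {74, 77}: f^{-1}(U) = {G, H, I} ∉ τ_X ✗.
  U = {74, 75, 77}: f^{-1}(U) = {G, H, I} ∉ τ_X ✗.
  U = {74, 75, 76, 77}: f^{-1}(U) = {F, G, H, I} ∈ τ_X ✓.
Found U = {74, 77} with f^{-1}(U) = {G, H, I} not in τ_X. Therefore f is NOT continuous.


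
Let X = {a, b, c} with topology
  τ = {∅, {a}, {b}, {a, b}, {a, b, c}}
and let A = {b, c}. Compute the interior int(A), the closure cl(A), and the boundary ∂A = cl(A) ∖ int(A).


int(A) = {b}, cl(A) = {b, c}, ∂A = {c}.

Closed sets in (X, τ) are complements of opens:
  closed(X, τ) = {∅, {c}, {a, c}, {b, c}, {a, b, c}}.
int(A) = ⋃ {U ∈ τ : U ⊆ A}. Opens contained in A: ∅, {b}.
Taking the union of these: int(A) = {b}.
cl(A) = ⋂ {C closed : A ⊆ C}. Closed sets containing A: {b, c}, {a, b, c}.
Intersecting these: cl(A) = {b, c}.
∂A = cl(A) ∖ int(A) = {b, c} ∖ {b} = {c}.


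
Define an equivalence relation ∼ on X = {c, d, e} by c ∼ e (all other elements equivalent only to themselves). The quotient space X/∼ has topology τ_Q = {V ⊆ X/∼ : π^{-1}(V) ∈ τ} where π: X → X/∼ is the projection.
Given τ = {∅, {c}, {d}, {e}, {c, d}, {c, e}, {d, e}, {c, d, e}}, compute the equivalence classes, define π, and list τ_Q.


X/∼ = {[c=e], [d]}; |τ_Q| = 4.

Equivalence classes: [c=e], [d].
Quotient map π: X → X/∼ sends c ↦ [c=e], d ↦ [d], e ↦ [c=e].
For each subset V ⊆ X/∼, compute π^{-1}(V) ⊆ X and check whether π^{-1}(V) ∈ τ. V is open in τ_Q iff π^{-1}(V) ∈ τ.
  V = {}: π^{-1}(V) = ∅ ∈ τ ✓.
  V = {[c=e]}: π^{-1}(V) = {c, e} ∈ τ ✓.
  V = {[d]}: π^{-1}(V) = {d} ∈ τ ✓.
  V = {[c=e], [d]}: π^{-1}(V) = {c, d, e} ∈ τ ✓.
Open sets in the quotient: τ_Q = {{}, {[c=e]}, {[d]}, {[c=e], [d]}} (4 elements).


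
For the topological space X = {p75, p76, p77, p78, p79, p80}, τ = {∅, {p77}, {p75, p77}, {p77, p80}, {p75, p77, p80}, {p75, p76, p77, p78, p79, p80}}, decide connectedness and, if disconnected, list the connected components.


(X, τ) is connected.

Find clopen sets (U ∈ τ with X ∖ U ∈ τ):
  U = ∅, X ∖ U = {p75, p76, p77, p78, p79, p80} — both open, so U is clopen.
  U = {p75, p76, p77, p78, p79, p80}, X ∖ U = ∅ — both open, so U is clopen.
Only trivial clopens (∅ and X) exist, so (X, τ) is connected.
Compute connected components by grouping points that agree on all clopens:
  component: {p75, p76, p77, p78, p79, p80}


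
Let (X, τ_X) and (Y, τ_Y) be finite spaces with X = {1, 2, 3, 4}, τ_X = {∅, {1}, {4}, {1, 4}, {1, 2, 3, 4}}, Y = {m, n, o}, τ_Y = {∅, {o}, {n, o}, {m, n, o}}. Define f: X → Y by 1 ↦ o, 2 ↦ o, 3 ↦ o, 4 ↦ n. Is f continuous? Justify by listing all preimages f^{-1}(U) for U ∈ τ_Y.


f is NOT continuous.

Compute f^{-1}(U) for each U ∈ τ_Y:
  U = ∅: f^{-1}(U) = ∅ ∈ τ_X ✓.
  U = {o}: f^{-1}(U) = {1, 2, 3} ∉ τ_X ✗.
  U = {n, o}: f^{-1}(U) = {1, 2, 3, 4} ∈ τ_X ✓.
  U = {m, n, o}: f^{-1}(U) = {1, 2, 3, 4} ∈ τ_X ✓.
Found U = {o} with f^{-1}(U) = {1, 2, 3} not in τ_X. Therefore f is NOT continuous.


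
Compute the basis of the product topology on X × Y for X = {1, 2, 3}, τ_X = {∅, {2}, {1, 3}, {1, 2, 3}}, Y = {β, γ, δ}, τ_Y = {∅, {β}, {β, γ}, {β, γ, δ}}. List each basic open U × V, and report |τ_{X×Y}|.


Basis B = {∅ × ∅, {2} × {β}, {1, 3} × {β}, {2} × {β, γ}, {1, 2, 3} × {β}, {2} × {β, γ, δ}, {1, 3} × {β, γ}, {1, 3} × {β, γ, δ}, {1, 2, 3} × {β, γ}, {1, 2, 3} × {β, γ, δ}}; |τ_{X×Y}| = 16.

Enumerate products U × V with U ∈ τ_X, V ∈ τ_Y (deduplicated):
  ∅ × ∅ = {} (∅)
  {2} × {β} = {(2,β)}
  {1, 3} × {β} = {(1,β), (3,β)}
  {2} × {β, γ} = {(2,β), (2,γ)}
  {1, 2, 3} × {β} = {(1,β), (2,β), (3,β)}
  {2} × {β, γ, δ} = {(2,β), (2,γ), (2,δ)}
  {1, 3} × {β, γ} = {(1,β), (1,γ), (3,β), (3,γ)}
  {1, 3} × {β, γ, δ} = {(1,β), (1,γ), (1,δ), (3,β), (3,γ), (3,δ)}
  {1, 2, 3} × {β, γ} = {(1,β), (1,γ), (2,β), (2,γ), (3,β), (3,γ)}
  {1, 2, 3} × {β, γ, δ} = {(1,β), (1,γ), (1,δ), (2,β), (2,γ), (2,δ), (3,β), (3,γ), (3,δ)}
These 10 distinct sets form the basis B.
Close under arbitrary unions to get τ_{X×Y}; counting gives |τ_{X×Y}| = 16.


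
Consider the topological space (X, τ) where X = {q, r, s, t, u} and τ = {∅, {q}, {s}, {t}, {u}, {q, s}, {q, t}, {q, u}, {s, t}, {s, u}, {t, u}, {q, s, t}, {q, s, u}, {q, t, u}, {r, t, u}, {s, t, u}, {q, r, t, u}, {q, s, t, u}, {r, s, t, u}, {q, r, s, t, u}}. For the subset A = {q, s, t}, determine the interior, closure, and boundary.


int(A) = {q, s, t}, cl(A) = {q, r, s, t}, ∂A = {r}.

Closed sets in (X, τ) are complements of opens:
  closed(X, τ) = {∅, {q}, {r}, {s}, {q, r}, {q, s}, {r, s}, {r, t}, {r, u}, {q, r, s}, {q, r, t}, {q, r, u}, {r, s, t}, {r, s, u}, {r, t, u}, {q, r, s, t}, {q, r, s, u}, {q, r, t, u}, {r, s, t, u}, {q, r, s, t, u}}.
int(A) = ⋃ {U ∈ τ : U ⊆ A}. Opens contained in A: ∅, {q}, {s}, {t}, {q, s}, {q, t}, {s, t}, {q, s, t}.
Taking the union of these: int(A) = {q, s, t}.
cl(A) = ⋂ {C closed : A ⊆ C}. Closed sets containing A: {q, r, s, t}, {q, r, s, t, u}.
Intersecting these: cl(A) = {q, r, s, t}.
∂A = cl(A) ∖ int(A) = {q, r, s, t} ∖ {q, s, t} = {r}.


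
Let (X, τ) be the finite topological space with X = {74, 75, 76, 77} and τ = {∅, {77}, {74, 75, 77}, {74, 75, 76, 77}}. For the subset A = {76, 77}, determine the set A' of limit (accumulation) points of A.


A' = {74, 75, 76}

For each x ∈ X, list the open sets U ∈ τ with x ∈ U, then check whether U ∩ (A ∖ {x}) ≠ ∅ for every such U.
  x = 74: opens ∋ x are {74, 75, 77}, {74, 75, 76, 77}; each meets A ∖ {74}, so x IS a limit point.
  x = 75: opens ∋ x are {74, 75, 77}, {74, 75, 76, 77}; each meets A ∖ {75}, so x IS a limit point.
  x = 76: opens ∋ x are {74, 75, 76, 77}; each meets A ∖ {76}, so x IS a limit point.
  x = 77: open {77} ∋ x has {77} ∩ (A ∖ {77}) = ∅, so x is NOT a limit point.
Collecting: A' = {74, 75, 76}.


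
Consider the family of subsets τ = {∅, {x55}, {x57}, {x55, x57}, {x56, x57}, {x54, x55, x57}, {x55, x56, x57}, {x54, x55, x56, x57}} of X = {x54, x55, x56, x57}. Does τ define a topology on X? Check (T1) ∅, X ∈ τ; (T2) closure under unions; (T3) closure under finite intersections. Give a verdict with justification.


τ IS a topology on X.

Axiom (T1): ∅ ∈ τ? Yes; X ∈ τ? Yes.
Axiom (T2/T3): check pairwise unions and intersections of members of τ.
All pairwise intersections and unions checked — each lies in τ. Therefore τ satisfies (T1), (T2), (T3): it IS a topology on X.


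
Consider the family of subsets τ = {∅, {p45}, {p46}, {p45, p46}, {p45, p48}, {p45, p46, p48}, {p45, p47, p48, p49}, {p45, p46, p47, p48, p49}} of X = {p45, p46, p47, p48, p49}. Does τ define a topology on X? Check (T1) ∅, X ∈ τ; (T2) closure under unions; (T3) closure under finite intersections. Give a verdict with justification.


τ IS a topology on X.

Axiom (T1): ∅ ∈ τ? Yes; X ∈ τ? Yes.
Axiom (T2/T3): check pairwise unions and intersections of members of τ.
All pairwise intersections and unions checked — each lies in τ. Therefore τ satisfies (T1), (T2), (T3): it IS a topology on X.


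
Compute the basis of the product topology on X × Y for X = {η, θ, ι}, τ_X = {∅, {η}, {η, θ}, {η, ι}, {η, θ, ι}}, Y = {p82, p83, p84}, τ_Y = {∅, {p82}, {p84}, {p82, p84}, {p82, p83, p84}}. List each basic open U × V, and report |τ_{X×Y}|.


Basis B = {∅ × ∅, {η} × {p82}, {η} × {p84}, {η} × {p82, p84}, {η, θ} × {p82}, {η, ι} × {p82}, {η, θ} × {p84}, {η, ι} × {p84}, {η} × {p82, p83, p84}, {η, θ, ι} × {p82}, {η, θ, ι} × {p84}, {η, θ} × {p82, p84}, {η, ι} × {p82, p84}, {η, θ} × {p82, p83, p84}, {η, ι} × {p82, p83, p84}, {η, θ, ι} × {p82, p84}, {η, θ, ι} × {p82, p83, p84}}; |τ_{X×Y}| = 50.

Enumerate products U × V with U ∈ τ_X, V ∈ τ_Y (deduplicated):
  ∅ × ∅ = {} (∅)
  {η} × {p82} = {(η,p82)}
  {η} × {p84} = {(η,p84)}
  {η} × {p82, p84} = {(η,p82), (η,p84)}
  {η, θ} × {p82} = {(η,p82), (θ,p82)}
  {η, ι} × {p82} = {(η,p82), (ι,p82)}
  {η, θ} × {p84} = {(η,p84), (θ,p84)}
  {η, ι} × {p84} = {(η,p84), (ι,p84)}
  {η} × {p82, p83, p84} = {(η,p82), (η,p83), (η,p84)}
  {η, θ, ι} × {p82} = {(η,p82), (θ,p82), (ι,p82)}
  {η, θ, ι} × {p84} = {(η,p84), (θ,p84), (ι,p84)}
  {η, θ} × {p82, p84} = {(η,p82), (η,p84), (θ,p82), (θ,p84)}
  {η, ι} × {p82, p84} = {(η,p82), (η,p84), (ι,p82), (ι,p84)}
  {η, θ} × {p82, p83, p84} = {(η,p82), (η,p83), (η,p84), (θ,p82), (θ,p83), (θ,p84)}
  {η, ι} × {p82, p83, p84} = {(η,p82), (η,p83), (η,p84), (ι,p82), (ι,p83), (ι,p84)}
  {η, θ, ι} × {p82, p84} = {(η,p82), (η,p84), (θ,p82), (θ,p84), (ι,p82), (ι,p84)}
  {η, θ, ι} × {p82, p83, p84} = {(η,p82), (η,p83), (η,p84), (θ,p82), (θ,p83), (θ,p84), (ι,p82), (ι,p83), (ι,p84)}
These 17 distinct sets form the basis B.
Close under arbitrary unions to get τ_{X×Y}; counting gives |τ_{X×Y}| = 50.


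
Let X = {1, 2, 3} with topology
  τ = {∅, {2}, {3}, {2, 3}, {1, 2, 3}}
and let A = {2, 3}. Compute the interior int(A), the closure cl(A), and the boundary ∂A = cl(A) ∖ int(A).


int(A) = {2, 3}, cl(A) = {1, 2, 3}, ∂A = {1}.

Closed sets in (X, τ) are complements of opens:
  closed(X, τ) = {∅, {1}, {1, 2}, {1, 3}, {1, 2, 3}}.
int(A) = ⋃ {U ∈ τ : U ⊆ A}. Opens contained in A: ∅, {2}, {3}, {2, 3}.
Taking the union of these: int(A) = {2, 3}.
cl(A) = ⋂ {C closed : A ⊆ C}. Closed sets containing A: {1, 2, 3}.
Intersecting these: cl(A) = {1, 2, 3}.
∂A = cl(A) ∖ int(A) = {1, 2, 3} ∖ {2, 3} = {1}.


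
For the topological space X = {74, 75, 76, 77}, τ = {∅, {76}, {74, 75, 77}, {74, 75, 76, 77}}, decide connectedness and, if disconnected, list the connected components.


(X, τ) is disconnected; components = [{76}, {74, 75, 77}].

Find clopen sets (U ∈ τ with X ∖ U ∈ τ):
  U = ∅, X ∖ U = {74, 75, 76, 77} — both open, so U is clopen.
  U = {76}, X ∖ U = {74, 75, 77} — both open, so U is clopen.
  U = {74, 75, 77}, X ∖ U = {76} — both open, so U is clopen.
  U = {74, 75, 76, 77}, X ∖ U = ∅ — both open, so U is clopen.
Nontrivial clopen(s) exist: e.g. {76}. So (X, τ) is disconnected.
Compute connected components by grouping points that agree on all clopens:
  component: {76}
  component: {74, 75, 77}


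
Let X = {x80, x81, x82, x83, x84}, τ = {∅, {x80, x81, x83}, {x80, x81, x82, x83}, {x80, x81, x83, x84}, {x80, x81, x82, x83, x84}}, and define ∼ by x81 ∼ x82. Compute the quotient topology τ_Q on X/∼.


X/∼ = {[x80], [x81=x82], [x83], [x84]}; |τ_Q| = 3.

Equivalence classes: [x80], [x81=x82], [x83], [x84].
Quotient map π: X → X/∼ sends x80 ↦ [x80], x81 ↦ [x81=x82], x82 ↦ [x81=x82], x83 ↦ [x83], x84 ↦ [x84].
For each subset V ⊆ X/∼, compute π^{-1}(V) ⊆ X and check whether π^{-1}(V) ∈ τ. V is open in τ_Q iff π^{-1}(V) ∈ τ.
  V = {}: π^{-1}(V) = ∅ ∈ τ ✓.
  V = {[x80]}: π^{-1}(V) = {x80} ∉ τ ✗.
  V = {[x81=x82]}: π^{-1}(V) = {x81, x82} ∉ τ ✗.
  V = {[x80], [x81=x82]}: π^{-1}(V) = {x80, x81, x82} ∉ τ ✗.
  V = {[x83]}: π^{-1}(V) = {x83} ∉ τ ✗.
  V = {[x80], [x83]}: π^{-1}(V) = {x80, x83} ∉ τ ✗.
  V = {[x81=x82], [x83]}: π^{-1}(V) = {x81, x82, x83} ∉ τ ✗.
  V = {[x80], [x81=x82], [x83]}: π^{-1}(V) = {x80, x81, x82, x83} ∈ τ ✓.
  V = {[x84]}: π^{-1}(V) = {x84} ∉ τ ✗.
  V = {[x80], [x84]}: π^{-1}(V) = {x80, x84} ∉ τ ✗.
  V = {[x81=x82], [x84]}: π^{-1}(V) = {x81, x82, x84} ∉ τ ✗.
  V = {[x80], [x81=x82], [x84]}: π^{-1}(V) = {x80, x81, x82, x84} ∉ τ ✗.
  V = {[x83], [x84]}: π^{-1}(V) = {x83, x84} ∉ τ ✗.
  V = {[x80], [x83], [x84]}: π^{-1}(V) = {x80, x83, x84} ∉ τ ✗.
  V = {[x81=x82], [x83], [x84]}: π^{-1}(V) = {x81, x82, x83, x84} ∉ τ ✗.
  V = {[x80], [x81=x82], [x83], [x84]}: π^{-1}(V) = {x80, x81, x82, x83, x84} ∈ τ ✓.
Open sets in the quotient: τ_Q = {{}, {[x80], [x81=x82], [x83]}, {[x80], [x81=x82], [x83], [x84]}} (3 elements).


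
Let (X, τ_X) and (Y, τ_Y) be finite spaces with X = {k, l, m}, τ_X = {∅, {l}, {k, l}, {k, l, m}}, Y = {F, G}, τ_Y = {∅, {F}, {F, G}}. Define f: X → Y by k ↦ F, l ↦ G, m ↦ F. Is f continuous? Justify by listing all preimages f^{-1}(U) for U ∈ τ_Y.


f is NOT continuous.

Compute f^{-1}(U) for each U ∈ τ_Y:
  U = ∅: f^{-1}(U) = ∅ ∈ τ_X ✓.
  U = {F}: f^{-1}(U) = {k, m} ∉ τ_X ✗.
  U = {F, G}: f^{-1}(U) = {k, l, m} ∈ τ_X ✓.
Found U = {F} with f^{-1}(U) = {k, m} not in τ_X. Therefore f is NOT continuous.


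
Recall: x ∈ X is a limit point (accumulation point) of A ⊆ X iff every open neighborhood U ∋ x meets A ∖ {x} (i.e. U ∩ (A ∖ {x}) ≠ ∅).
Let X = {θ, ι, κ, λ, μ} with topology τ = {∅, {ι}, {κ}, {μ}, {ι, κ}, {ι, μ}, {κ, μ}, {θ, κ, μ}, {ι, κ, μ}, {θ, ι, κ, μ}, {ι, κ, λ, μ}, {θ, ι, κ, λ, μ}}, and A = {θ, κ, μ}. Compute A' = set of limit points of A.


A' = {θ, λ}

For each x ∈ X, list the open sets U ∈ τ with x ∈ U, then check whether U ∩ (A ∖ {x}) ≠ ∅ for every such U.
  x = θ: opens ∋ x are {θ, κ, μ}, {θ, ι, κ, μ}, {θ, ι, κ, λ, μ}; each meets A ∖ {θ}, so x IS a limit point.
  x = ι: open {ι} ∋ x has {ι} ∩ (A ∖ {ι}) = ∅, so x is NOT a limit point.
  x = κ: open {κ} ∋ x has {κ} ∩ (A ∖ {κ}) = ∅, so x is NOT a limit point.
  x = λ: opens ∋ x are {ι, κ, λ, μ}, {θ, ι, κ, λ, μ}; each meets A ∖ {λ}, so x IS a limit point.
  x = μ: open {μ} ∋ x has {μ} ∩ (A ∖ {μ}) = ∅, so x is NOT a limit point.
Collecting: A' = {θ, λ}.


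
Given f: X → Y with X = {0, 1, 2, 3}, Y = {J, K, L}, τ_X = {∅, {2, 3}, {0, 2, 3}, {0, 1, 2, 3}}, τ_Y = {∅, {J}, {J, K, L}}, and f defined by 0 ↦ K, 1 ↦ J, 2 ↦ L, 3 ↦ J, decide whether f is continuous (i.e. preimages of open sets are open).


f is NOT continuous.

Compute f^{-1}(U) for each U ∈ τ_Y:
  U = ∅: f^{-1}(U) = ∅ ∈ τ_X ✓.
  U = {J}: f^{-1}(U) = {1, 3} ∉ τ_X ✗.
  U = {J, K, L}: f^{-1}(U) = {0, 1, 2, 3} ∈ τ_X ✓.
Found U = {J} with f^{-1}(U) = {1, 3} not in τ_X. Therefore f is NOT continuous.


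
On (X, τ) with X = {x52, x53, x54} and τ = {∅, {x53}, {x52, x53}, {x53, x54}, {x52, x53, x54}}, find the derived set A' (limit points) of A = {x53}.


A' = {x52, x54}

For each x ∈ X, list the open sets U ∈ τ with x ∈ U, then check whether U ∩ (A ∖ {x}) ≠ ∅ for every such U.
  x = x52: opens ∋ x are {x52, x53}, {x52, x53, x54}; each meets A ∖ {x52}, so x IS a limit point.
  x = x53: open {x53} ∋ x has {x53} ∩ (A ∖ {x53}) = ∅, so x is NOT a limit point.
  x = x54: opens ∋ x are {x53, x54}, {x52, x53, x54}; each meets A ∖ {x54}, so x IS a limit point.
Collecting: A' = {x52, x54}.


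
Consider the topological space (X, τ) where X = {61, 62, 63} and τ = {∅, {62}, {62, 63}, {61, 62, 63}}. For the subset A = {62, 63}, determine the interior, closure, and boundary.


int(A) = {62, 63}, cl(A) = {61, 62, 63}, ∂A = {61}.

Closed sets in (X, τ) are complements of opens:
  closed(X, τ) = {∅, {61}, {61, 63}, {61, 62, 63}}.
int(A) = ⋃ {U ∈ τ : U ⊆ A}. Opens contained in A: ∅, {62}, {62, 63}.
Taking the union of these: int(A) = {62, 63}.
cl(A) = ⋂ {C closed : A ⊆ C}. Closed sets containing A: {61, 62, 63}.
Intersecting these: cl(A) = {61, 62, 63}.
∂A = cl(A) ∖ int(A) = {61, 62, 63} ∖ {62, 63} = {61}.


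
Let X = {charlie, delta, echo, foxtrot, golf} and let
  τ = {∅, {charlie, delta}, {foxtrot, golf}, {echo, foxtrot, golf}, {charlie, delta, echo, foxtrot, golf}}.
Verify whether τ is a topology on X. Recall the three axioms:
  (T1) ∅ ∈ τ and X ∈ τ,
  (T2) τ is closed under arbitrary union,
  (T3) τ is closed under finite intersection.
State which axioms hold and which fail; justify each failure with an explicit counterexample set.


τ is NOT a topology on X.

Axiom (T1): ∅ ∈ τ? Yes; X ∈ τ? Yes.
Axiom (T2/T3): check pairwise unions and intersections of members of τ.
Counterexample for (T2): {charlie, delta} ∪ {foxtrot, golf} = {charlie, delta, foxtrot, golf} ∉ τ. Therefore τ is NOT a topology.


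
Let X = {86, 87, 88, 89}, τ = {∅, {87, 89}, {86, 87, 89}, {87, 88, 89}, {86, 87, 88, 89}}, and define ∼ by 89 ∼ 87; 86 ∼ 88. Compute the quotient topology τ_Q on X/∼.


X/∼ = {[86=88], [87=89]}; |τ_Q| = 3.

Equivalence classes: [86=88], [87=89].
Quotient map π: X → X/∼ sends 86 ↦ [86=88], 87 ↦ [87=89], 88 ↦ [86=88], 89 ↦ [87=89].
For each subset V ⊆ X/∼, compute π^{-1}(V) ⊆ X and check whether π^{-1}(V) ∈ τ. V is open in τ_Q iff π^{-1}(V) ∈ τ.
  V = {}: π^{-1}(V) = ∅ ∈ τ ✓.
  V = {[86=88]}: π^{-1}(V) = {86, 88} ∉ τ ✗.
  V = {[87=89]}: π^{-1}(V) = {87, 89} ∈ τ ✓.
  V = {[86=88], [87=89]}: π^{-1}(V) = {86, 87, 88, 89} ∈ τ ✓.
Open sets in the quotient: τ_Q = {{}, {[87=89]}, {[86=88], [87=89]}} (3 elements).


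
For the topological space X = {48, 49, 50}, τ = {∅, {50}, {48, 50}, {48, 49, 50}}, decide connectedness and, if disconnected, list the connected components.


(X, τ) is connected.

Find clopen sets (U ∈ τ with X ∖ U ∈ τ):
  U = ∅, X ∖ U = {48, 49, 50} — both open, so U is clopen.
  U = {48, 49, 50}, X ∖ U = ∅ — both open, so U is clopen.
Only trivial clopens (∅ and X) exist, so (X, τ) is connected.
Compute connected components by grouping points that agree on all clopens:
  component: {48, 49, 50}


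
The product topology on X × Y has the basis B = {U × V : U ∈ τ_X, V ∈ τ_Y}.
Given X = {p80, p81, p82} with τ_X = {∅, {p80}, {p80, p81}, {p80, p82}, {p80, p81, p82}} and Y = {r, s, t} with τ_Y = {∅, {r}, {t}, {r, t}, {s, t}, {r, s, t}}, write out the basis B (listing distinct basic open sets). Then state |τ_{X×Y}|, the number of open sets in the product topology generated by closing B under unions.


Basis B = {∅ × ∅, {p80} × {r}, {p80} × {t}, {p80} × {r, t}, {p80, p81} × {r}, {p80, p82} × {r}, {p80} × {s, t}, {p80, p81} × {t}, {p80, p82} × {t}, {p80} × {r, s, t}, {p80, p81, p82} × {r}, {p80, p81, p82} × {t}, {p80, p81} × {r, t}, {p80, p82} × {r, t}, {p80, p81} × {s, t}, {p80, p82} × {s, t}, {p80, p81} × {r, s, t}, {p80, p82} × {r, s, t}, {p80, p81, p82} × {r, t}, {p80, p81, p82} × {s, t}, {p80, p81, p82} × {r, s, t}}; |τ_{X×Y}| = 70.

Enumerate products U × V with U ∈ τ_X, V ∈ τ_Y (deduplicated):
  ∅ × ∅ = {} (∅)
  {p80} × {r} = {(p80,r)}
  {p80} × {t} = {(p80,t)}
  {p80} × {r, t} = {(p80,r), (p80,t)}
  {p80, p81} × {r} = {(p80,r), (p81,r)}
  {p80, p82} × {r} = {(p80,r), (p82,r)}
  {p80} × {s, t} = {(p80,s), (p80,t)}
  {p80, p81} × {t} = {(p80,t), (p81,t)}
  {p80, p82} × {t} = {(p80,t), (p82,t)}
  {p80} × {r, s, t} = {(p80,r), (p80,s), (p80,t)}
  {p80, p81, p82} × {r} = {(p80,r), (p81,r), (p82,r)}
  {p80, p81, p82} × {t} = {(p80,t), (p81,t), (p82,t)}
  {p80, p81} × {r, t} = {(p80,r), (p80,t), (p81,r), (p81,t)}
  {p80, p82} × {r, t} = {(p80,r), (p80,t), (p82,r), (p82,t)}
  {p80, p81} × {s, t} = {(p80,s), (p80,t), (p81,s), (p81,t)}
  {p80, p82} × {s, t} = {(p80,s), (p80,t), (p82,s), (p82,t)}
  {p80, p81} × {r, s, t} = {(p80,r), (p80,s), (p80,t), (p81,r), (p81,s), (p81,t)}
  {p80, p82} × {r, s, t} = {(p80,r), (p80,s), (p80,t), (p82,r), (p82,s), (p82,t)}
  {p80, p81, p82} × {r, t} = {(p80,r), (p80,t), (p81,r), (p81,t), (p82,r), (p82,t)}
  {p80, p81, p82} × {s, t} = {(p80,s), (p80,t), (p81,s), (p81,t), (p82,s), (p82,t)}
  {p80, p81, p82} × {r, s, t} = {(p80,r), (p80,s), (p80,t), (p81,r), (p81,s), (p81,t), (p82,r), (p82,s), (p82,t)}
These 21 distinct sets form the basis B.
Close under arbitrary unions to get τ_{X×Y}; counting gives |τ_{X×Y}| = 70.


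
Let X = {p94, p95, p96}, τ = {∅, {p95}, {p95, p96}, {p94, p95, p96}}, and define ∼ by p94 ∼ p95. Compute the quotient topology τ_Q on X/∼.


X/∼ = {[p94=p95], [p96]}; |τ_Q| = 2.

Equivalence classes: [p94=p95], [p96].
Quotient map π: X → X/∼ sends p94 ↦ [p94=p95], p95 ↦ [p94=p95], p96 ↦ [p96].
For each subset V ⊆ X/∼, compute π^{-1}(V) ⊆ X and check whether π^{-1}(V) ∈ τ. V is open in τ_Q iff π^{-1}(V) ∈ τ.
  V = {}: π^{-1}(V) = ∅ ∈ τ ✓.
  V = {[p94=p95]}: π^{-1}(V) = {p94, p95} ∉ τ ✗.
  V = {[p96]}: π^{-1}(V) = {p96} ∉ τ ✗.
  V = {[p94=p95], [p96]}: π^{-1}(V) = {p94, p95, p96} ∈ τ ✓.
Open sets in the quotient: τ_Q = {{}, {[p94=p95], [p96]}} (2 elements).


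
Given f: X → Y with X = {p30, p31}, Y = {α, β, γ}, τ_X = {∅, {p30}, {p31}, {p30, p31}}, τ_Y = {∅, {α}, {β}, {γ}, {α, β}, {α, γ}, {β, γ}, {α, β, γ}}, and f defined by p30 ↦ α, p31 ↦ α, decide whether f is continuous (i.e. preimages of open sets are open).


f IS continuous.

Compute f^{-1}(U) for each U ∈ τ_Y:
  U = ∅: f^{-1}(U) = ∅ ∈ τ_X ✓.
  U = {α}: f^{-1}(U) = {p30, p31} ∈ τ_X ✓.
  U = {β}: f^{-1}(U) = ∅ ∈ τ_X ✓.
  U = {γ}: f^{-1}(U) = ∅ ∈ τ_X ✓.
  U = {α, β}: f^{-1}(U) = {p30, p31} ∈ τ_X ✓.
  U = {α, γ}: f^{-1}(U) = {p30, p31} ∈ τ_X ✓.
  U = {β, γ}: f^{-1}(U) = ∅ ∈ τ_X ✓.
  U = {α, β, γ}: f^{-1}(U) = {p30, p31} ∈ τ_X ✓.
Every preimage lies in τ_X, so f IS continuous.


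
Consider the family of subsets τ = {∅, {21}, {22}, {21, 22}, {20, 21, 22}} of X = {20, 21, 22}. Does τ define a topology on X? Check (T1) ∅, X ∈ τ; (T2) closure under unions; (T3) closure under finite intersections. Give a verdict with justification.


τ IS a topology on X.

Axiom (T1): ∅ ∈ τ? Yes; X ∈ τ? Yes.
Axiom (T2/T3): check pairwise unions and intersections of members of τ.
All pairwise intersections and unions checked — each lies in τ. Therefore τ satisfies (T1), (T2), (T3): it IS a topology on X.


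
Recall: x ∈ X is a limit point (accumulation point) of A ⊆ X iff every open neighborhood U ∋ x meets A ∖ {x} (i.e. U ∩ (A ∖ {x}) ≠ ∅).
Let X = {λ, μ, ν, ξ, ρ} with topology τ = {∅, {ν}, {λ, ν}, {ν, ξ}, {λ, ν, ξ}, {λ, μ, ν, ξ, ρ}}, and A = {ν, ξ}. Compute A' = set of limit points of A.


A' = {λ, μ, ξ, ρ}

For each x ∈ X, list the open sets U ∈ τ with x ∈ U, then check whether U ∩ (A ∖ {x}) ≠ ∅ for every such U.
  x = λ: opens ∋ x are {λ, ν}, {λ, ν, ξ}, {λ, μ, ν, ξ, ρ}; each meets A ∖ {λ}, so x IS a limit point.
  x = μ: opens ∋ x are {λ, μ, ν, ξ, ρ}; each meets A ∖ {μ}, so x IS a limit point.
  x = ν: open {ν} ∋ x has {ν} ∩ (A ∖ {ν}) = ∅, so x is NOT a limit point.
  x = ξ: opens ∋ x are {ν, ξ}, {λ, ν, ξ}, {λ, μ, ν, ξ, ρ}; each meets A ∖ {ξ}, so x IS a limit point.
  x = ρ: opens ∋ x are {λ, μ, ν, ξ, ρ}; each meets A ∖ {ρ}, so x IS a limit point.
Collecting: A' = {λ, μ, ξ, ρ}.


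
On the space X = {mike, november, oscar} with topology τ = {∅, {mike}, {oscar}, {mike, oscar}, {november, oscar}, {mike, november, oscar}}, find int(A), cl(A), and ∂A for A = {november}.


int(A) = ∅, cl(A) = {november}, ∂A = {november}.

Closed sets in (X, τ) are complements of opens:
  closed(X, τ) = {∅, {mike}, {november}, {mike, november}, {november, oscar}, {mike, november, oscar}}.
int(A) = ⋃ {U ∈ τ : U ⊆ A}. Opens contained in A: ∅.
Taking the union of these: int(A) = ∅.
cl(A) = ⋂ {C closed : A ⊆ C}. Closed sets containing A: {november}, {mike, november}, {november, oscar}, {mike, november, oscar}.
Intersecting these: cl(A) = {november}.
∂A = cl(A) ∖ int(A) = {november} ∖ ∅ = {november}.


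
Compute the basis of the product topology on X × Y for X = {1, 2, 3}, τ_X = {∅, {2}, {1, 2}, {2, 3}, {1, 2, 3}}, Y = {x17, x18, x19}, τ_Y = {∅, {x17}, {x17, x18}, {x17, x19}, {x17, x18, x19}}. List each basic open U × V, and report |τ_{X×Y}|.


Basis B = {∅ × ∅, {2} × {x17}, {1, 2} × {x17}, {2} × {x17, x18}, {2} × {x17, x19}, {2, 3} × {x17}, {1, 2, 3} × {x17}, {2} × {x17, x18, x19}, {1, 2} × {x17, x18}, {1, 2} × {x17, x19}, {2, 3} × {x17, x18}, {2, 3} × {x17, x19}, {1, 2} × {x17, x18, x19}, {1, 2, 3} × {x17, x18}, {1, 2, 3} × {x17, x19}, {2, 3} × {x17, x18, x19}, {1, 2, 3} × {x17, x18, x19}}; |τ_{X×Y}| = 48.

Enumerate products U × V with U ∈ τ_X, V ∈ τ_Y (deduplicated):
  ∅ × ∅ = {} (∅)
  {2} × {x17} = {(2,x17)}
  {1, 2} × {x17} = {(1,x17), (2,x17)}
  {2} × {x17, x18} = {(2,x17), (2,x18)}
  {2} × {x17, x19} = {(2,x17), (2,x19)}
  {2, 3} × {x17} = {(2,x17), (3,x17)}
  {1, 2, 3} × {x17} = {(1,x17), (2,x17), (3,x17)}
  {2} × {x17, x18, x19} = {(2,x17), (2,x18), (2,x19)}
  {1, 2} × {x17, x18} = {(1,x17), (1,x18), (2,x17), (2,x18)}
  {1, 2} × {x17, x19} = {(1,x17), (1,x19), (2,x17), (2,x19)}
  {2, 3} × {x17, x18} = {(2,x17), (2,x18), (3,x17), (3,x18)}
  {2, 3} × {x17, x19} = {(2,x17), (2,x19), (3,x17), (3,x19)}
  {1, 2} × {x17, x18, x19} = {(1,x17), (1,x18), (1,x19), (2,x17), (2,x18), (2,x19)}
  {1, 2, 3} × {x17, x18} = {(1,x17), (1,x18), (2,x17), (2,x18), (3,x17), (3,x18)}
  {1, 2, 3} × {x17, x19} = {(1,x17), (1,x19), (2,x17), (2,x19), (3,x17), (3,x19)}
  {2, 3} × {x17, x18, x19} = {(2,x17), (2,x18), (2,x19), (3,x17), (3,x18), (3,x19)}
  {1, 2, 3} × {x17, x18, x19} = {(1,x17), (1,x18), (1,x19), (2,x17), (2,x18), (2,x19), (3,x17), (3,x18), (3,x19)}
These 17 distinct sets form the basis B.
Close under arbitrary unions to get τ_{X×Y}; counting gives |τ_{X×Y}| = 48.


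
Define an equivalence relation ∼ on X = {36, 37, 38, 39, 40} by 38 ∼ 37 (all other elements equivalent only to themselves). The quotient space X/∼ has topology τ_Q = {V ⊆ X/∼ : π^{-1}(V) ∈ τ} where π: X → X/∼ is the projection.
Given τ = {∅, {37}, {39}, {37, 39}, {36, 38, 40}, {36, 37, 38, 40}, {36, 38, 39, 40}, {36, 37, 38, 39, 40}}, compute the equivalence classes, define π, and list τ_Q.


X/∼ = {[36], [37=38], [39], [40]}; |τ_Q| = 4.

Equivalence classes: [36], [37=38], [39], [40].
Quotient map π: X → X/∼ sends 36 ↦ [36], 37 ↦ [37=38], 38 ↦ [37=38], 39 ↦ [39], 40 ↦ [40].
For each subset V ⊆ X/∼, compute π^{-1}(V) ⊆ X and check whether π^{-1}(V) ∈ τ. V is open in τ_Q iff π^{-1}(V) ∈ τ.
  V = {}: π^{-1}(V) = ∅ ∈ τ ✓.
  V = {[36]}: π^{-1}(V) = {36} ∉ τ ✗.
  V = {[37=38]}: π^{-1}(V) = {37, 38} ∉ τ ✗.
  V = {[36], [37=38]}: π^{-1}(V) = {36, 37, 38} ∉ τ ✗.
  V = {[39]}: π^{-1}(V) = {39} ∈ τ ✓.
  V = {[36], [39]}: π^{-1}(V) = {36, 39} ∉ τ ✗.
  V = {[37=38], [39]}: π^{-1}(V) = {37, 38, 39} ∉ τ ✗.
  V = {[36], [37=38], [39]}: π^{-1}(V) = {36, 37, 38, 39} ∉ τ ✗.
  V = {[40]}: π^{-1}(V) = {40} ∉ τ ✗.
  V = {[36], [40]}: π^{-1}(V) = {36, 40} ∉ τ ✗.
  V = {[37=38], [40]}: π^{-1}(V) = {37, 38, 40} ∉ τ ✗.
  V = {[36], [37=38], [40]}: π^{-1}(V) = {36, 37, 38, 40} ∈ τ ✓.
  V = {[39], [40]}: π^{-1}(V) = {39, 40} ∉ τ ✗.
  V = {[36], [39], [40]}: π^{-1}(V) = {36, 39, 40} ∉ τ ✗.
  V = {[37=38], [39], [40]}: π^{-1}(V) = {37, 38, 39, 40} ∉ τ ✗.
  V = {[36], [37=38], [39], [40]}: π^{-1}(V) = {36, 37, 38, 39, 40} ∈ τ ✓.
Open sets in the quotient: τ_Q = {{}, {[39]}, {[36], [37=38], [40]}, {[36], [37=38], [39], [40]}} (4 elements).


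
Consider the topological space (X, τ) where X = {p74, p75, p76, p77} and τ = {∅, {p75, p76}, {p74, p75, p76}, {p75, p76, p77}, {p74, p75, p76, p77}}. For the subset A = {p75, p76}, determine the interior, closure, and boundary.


int(A) = {p75, p76}, cl(A) = {p74, p75, p76, p77}, ∂A = {p74, p77}.

Closed sets in (X, τ) are complements of opens:
  closed(X, τ) = {∅, {p74}, {p77}, {p74, p77}, {p74, p75, p76, p77}}.
int(A) = ⋃ {U ∈ τ : U ⊆ A}. Opens contained in A: ∅, {p75, p76}.
Taking the union of these: int(A) = {p75, p76}.
cl(A) = ⋂ {C closed : A ⊆ C}. Closed sets containing A: {p74, p75, p76, p77}.
Intersecting these: cl(A) = {p74, p75, p76, p77}.
∂A = cl(A) ∖ int(A) = {p74, p75, p76, p77} ∖ {p75, p76} = {p74, p77}.
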